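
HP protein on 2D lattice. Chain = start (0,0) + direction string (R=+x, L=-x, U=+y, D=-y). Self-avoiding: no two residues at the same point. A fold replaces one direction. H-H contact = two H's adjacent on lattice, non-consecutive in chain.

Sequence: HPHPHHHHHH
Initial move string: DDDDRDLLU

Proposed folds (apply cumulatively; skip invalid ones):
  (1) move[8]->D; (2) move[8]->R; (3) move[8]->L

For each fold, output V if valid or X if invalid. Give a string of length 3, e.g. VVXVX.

Initial: DDDDRDLLU -> [(0, 0), (0, -1), (0, -2), (0, -3), (0, -4), (1, -4), (1, -5), (0, -5), (-1, -5), (-1, -4)]
Fold 1: move[8]->D => DDDDRDLLD VALID
Fold 2: move[8]->R => DDDDRDLLR INVALID (collision), skipped
Fold 3: move[8]->L => DDDDRDLLL VALID

Answer: VXV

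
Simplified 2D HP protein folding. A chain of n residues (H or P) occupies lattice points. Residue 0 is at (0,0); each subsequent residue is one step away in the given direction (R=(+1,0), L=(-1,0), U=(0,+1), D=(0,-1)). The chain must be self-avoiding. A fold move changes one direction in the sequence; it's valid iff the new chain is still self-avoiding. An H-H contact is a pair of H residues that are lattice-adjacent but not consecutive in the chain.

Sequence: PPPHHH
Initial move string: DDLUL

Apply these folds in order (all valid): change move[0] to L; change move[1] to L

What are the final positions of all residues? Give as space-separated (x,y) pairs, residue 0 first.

Initial moves: DDLUL
Fold: move[0]->L => LDLUL (positions: [(0, 0), (-1, 0), (-1, -1), (-2, -1), (-2, 0), (-3, 0)])
Fold: move[1]->L => LLLUL (positions: [(0, 0), (-1, 0), (-2, 0), (-3, 0), (-3, 1), (-4, 1)])

Answer: (0,0) (-1,0) (-2,0) (-3,0) (-3,1) (-4,1)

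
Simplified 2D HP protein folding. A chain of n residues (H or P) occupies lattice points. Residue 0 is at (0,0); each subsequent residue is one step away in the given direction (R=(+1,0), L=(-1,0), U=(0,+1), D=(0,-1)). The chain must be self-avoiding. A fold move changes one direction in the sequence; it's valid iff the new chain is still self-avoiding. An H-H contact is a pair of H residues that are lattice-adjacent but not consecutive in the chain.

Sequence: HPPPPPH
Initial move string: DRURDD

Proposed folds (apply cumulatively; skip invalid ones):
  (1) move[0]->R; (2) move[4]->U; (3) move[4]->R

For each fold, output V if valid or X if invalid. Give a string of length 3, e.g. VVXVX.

Answer: VXV

Derivation:
Initial: DRURDD -> [(0, 0), (0, -1), (1, -1), (1, 0), (2, 0), (2, -1), (2, -2)]
Fold 1: move[0]->R => RRURDD VALID
Fold 2: move[4]->U => RRURUD INVALID (collision), skipped
Fold 3: move[4]->R => RRURRD VALID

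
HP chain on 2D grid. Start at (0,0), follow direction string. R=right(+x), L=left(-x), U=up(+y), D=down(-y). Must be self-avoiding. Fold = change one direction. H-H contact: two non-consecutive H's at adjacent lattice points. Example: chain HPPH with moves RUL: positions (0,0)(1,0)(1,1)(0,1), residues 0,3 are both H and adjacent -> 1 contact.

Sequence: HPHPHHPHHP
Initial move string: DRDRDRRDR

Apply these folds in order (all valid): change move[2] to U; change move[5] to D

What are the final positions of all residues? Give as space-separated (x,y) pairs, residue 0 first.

Answer: (0,0) (0,-1) (1,-1) (1,0) (2,0) (2,-1) (2,-2) (3,-2) (3,-3) (4,-3)

Derivation:
Initial moves: DRDRDRRDR
Fold: move[2]->U => DRURDRRDR (positions: [(0, 0), (0, -1), (1, -1), (1, 0), (2, 0), (2, -1), (3, -1), (4, -1), (4, -2), (5, -2)])
Fold: move[5]->D => DRURDDRDR (positions: [(0, 0), (0, -1), (1, -1), (1, 0), (2, 0), (2, -1), (2, -2), (3, -2), (3, -3), (4, -3)])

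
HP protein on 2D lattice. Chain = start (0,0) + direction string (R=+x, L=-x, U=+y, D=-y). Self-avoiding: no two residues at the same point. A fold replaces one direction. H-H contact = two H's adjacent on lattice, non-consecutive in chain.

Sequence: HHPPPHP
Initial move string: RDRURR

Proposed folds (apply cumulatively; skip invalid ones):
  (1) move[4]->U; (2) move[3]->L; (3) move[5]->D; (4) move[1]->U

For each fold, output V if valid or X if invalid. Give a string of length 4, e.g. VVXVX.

Initial: RDRURR -> [(0, 0), (1, 0), (1, -1), (2, -1), (2, 0), (3, 0), (4, 0)]
Fold 1: move[4]->U => RDRUUR VALID
Fold 2: move[3]->L => RDRLUR INVALID (collision), skipped
Fold 3: move[5]->D => RDRUUD INVALID (collision), skipped
Fold 4: move[1]->U => RURUUR VALID

Answer: VXXV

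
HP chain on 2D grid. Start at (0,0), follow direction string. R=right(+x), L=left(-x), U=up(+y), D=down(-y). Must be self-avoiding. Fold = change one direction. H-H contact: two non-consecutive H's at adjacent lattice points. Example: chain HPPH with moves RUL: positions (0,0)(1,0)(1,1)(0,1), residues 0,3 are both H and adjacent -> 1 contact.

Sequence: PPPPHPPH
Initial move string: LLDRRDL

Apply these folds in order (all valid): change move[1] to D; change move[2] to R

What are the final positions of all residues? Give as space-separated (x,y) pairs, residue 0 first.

Initial moves: LLDRRDL
Fold: move[1]->D => LDDRRDL (positions: [(0, 0), (-1, 0), (-1, -1), (-1, -2), (0, -2), (1, -2), (1, -3), (0, -3)])
Fold: move[2]->R => LDRRRDL (positions: [(0, 0), (-1, 0), (-1, -1), (0, -1), (1, -1), (2, -1), (2, -2), (1, -2)])

Answer: (0,0) (-1,0) (-1,-1) (0,-1) (1,-1) (2,-1) (2,-2) (1,-2)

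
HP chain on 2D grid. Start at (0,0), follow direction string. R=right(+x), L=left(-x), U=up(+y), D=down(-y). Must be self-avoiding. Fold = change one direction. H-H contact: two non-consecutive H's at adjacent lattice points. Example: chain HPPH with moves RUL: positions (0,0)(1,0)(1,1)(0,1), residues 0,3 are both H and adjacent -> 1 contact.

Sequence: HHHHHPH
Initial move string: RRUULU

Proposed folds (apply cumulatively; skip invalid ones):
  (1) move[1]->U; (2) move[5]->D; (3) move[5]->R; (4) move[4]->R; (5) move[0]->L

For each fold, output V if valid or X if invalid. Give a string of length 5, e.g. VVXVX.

Initial: RRUULU -> [(0, 0), (1, 0), (2, 0), (2, 1), (2, 2), (1, 2), (1, 3)]
Fold 1: move[1]->U => RUUULU VALID
Fold 2: move[5]->D => RUUULD VALID
Fold 3: move[5]->R => RUUULR INVALID (collision), skipped
Fold 4: move[4]->R => RUUURD VALID
Fold 5: move[0]->L => LUUURD VALID

Answer: VVXVV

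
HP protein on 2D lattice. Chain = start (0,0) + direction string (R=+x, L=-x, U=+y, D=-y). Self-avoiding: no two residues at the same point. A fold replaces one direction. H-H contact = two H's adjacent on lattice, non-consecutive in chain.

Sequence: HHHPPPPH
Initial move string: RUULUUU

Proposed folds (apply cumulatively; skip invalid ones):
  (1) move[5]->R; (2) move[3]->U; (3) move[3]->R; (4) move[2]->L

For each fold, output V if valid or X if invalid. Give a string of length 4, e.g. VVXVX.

Answer: VVVX

Derivation:
Initial: RUULUUU -> [(0, 0), (1, 0), (1, 1), (1, 2), (0, 2), (0, 3), (0, 4), (0, 5)]
Fold 1: move[5]->R => RUULURU VALID
Fold 2: move[3]->U => RUUUURU VALID
Fold 3: move[3]->R => RUURURU VALID
Fold 4: move[2]->L => RULRURU INVALID (collision), skipped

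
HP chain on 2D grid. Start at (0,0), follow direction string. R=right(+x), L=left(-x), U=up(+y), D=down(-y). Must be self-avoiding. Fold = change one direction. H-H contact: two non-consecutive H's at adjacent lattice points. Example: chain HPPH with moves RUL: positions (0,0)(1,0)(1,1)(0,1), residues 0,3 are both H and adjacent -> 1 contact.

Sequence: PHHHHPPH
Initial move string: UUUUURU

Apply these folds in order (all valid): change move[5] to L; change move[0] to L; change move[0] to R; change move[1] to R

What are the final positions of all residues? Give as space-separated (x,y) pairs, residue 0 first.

Answer: (0,0) (1,0) (2,0) (2,1) (2,2) (2,3) (1,3) (1,4)

Derivation:
Initial moves: UUUUURU
Fold: move[5]->L => UUUUULU (positions: [(0, 0), (0, 1), (0, 2), (0, 3), (0, 4), (0, 5), (-1, 5), (-1, 6)])
Fold: move[0]->L => LUUUULU (positions: [(0, 0), (-1, 0), (-1, 1), (-1, 2), (-1, 3), (-1, 4), (-2, 4), (-2, 5)])
Fold: move[0]->R => RUUUULU (positions: [(0, 0), (1, 0), (1, 1), (1, 2), (1, 3), (1, 4), (0, 4), (0, 5)])
Fold: move[1]->R => RRUUULU (positions: [(0, 0), (1, 0), (2, 0), (2, 1), (2, 2), (2, 3), (1, 3), (1, 4)])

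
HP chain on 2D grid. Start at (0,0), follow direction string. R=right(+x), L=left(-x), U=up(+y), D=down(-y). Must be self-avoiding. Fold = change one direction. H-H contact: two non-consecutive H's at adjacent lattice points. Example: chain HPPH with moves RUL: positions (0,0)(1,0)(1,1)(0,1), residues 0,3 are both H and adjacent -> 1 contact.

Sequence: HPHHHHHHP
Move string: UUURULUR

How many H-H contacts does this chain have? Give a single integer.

Positions: [(0, 0), (0, 1), (0, 2), (0, 3), (1, 3), (1, 4), (0, 4), (0, 5), (1, 5)]
H-H contact: residue 3 @(0,3) - residue 6 @(0, 4)

Answer: 1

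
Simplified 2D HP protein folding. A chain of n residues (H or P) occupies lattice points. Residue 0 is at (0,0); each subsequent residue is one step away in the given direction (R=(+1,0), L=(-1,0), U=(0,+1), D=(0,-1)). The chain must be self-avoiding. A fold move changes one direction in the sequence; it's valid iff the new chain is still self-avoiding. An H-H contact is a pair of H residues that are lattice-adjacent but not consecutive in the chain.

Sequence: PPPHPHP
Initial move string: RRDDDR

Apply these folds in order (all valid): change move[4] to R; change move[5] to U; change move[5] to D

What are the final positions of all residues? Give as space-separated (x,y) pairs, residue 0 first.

Answer: (0,0) (1,0) (2,0) (2,-1) (2,-2) (3,-2) (3,-3)

Derivation:
Initial moves: RRDDDR
Fold: move[4]->R => RRDDRR (positions: [(0, 0), (1, 0), (2, 0), (2, -1), (2, -2), (3, -2), (4, -2)])
Fold: move[5]->U => RRDDRU (positions: [(0, 0), (1, 0), (2, 0), (2, -1), (2, -2), (3, -2), (3, -1)])
Fold: move[5]->D => RRDDRD (positions: [(0, 0), (1, 0), (2, 0), (2, -1), (2, -2), (3, -2), (3, -3)])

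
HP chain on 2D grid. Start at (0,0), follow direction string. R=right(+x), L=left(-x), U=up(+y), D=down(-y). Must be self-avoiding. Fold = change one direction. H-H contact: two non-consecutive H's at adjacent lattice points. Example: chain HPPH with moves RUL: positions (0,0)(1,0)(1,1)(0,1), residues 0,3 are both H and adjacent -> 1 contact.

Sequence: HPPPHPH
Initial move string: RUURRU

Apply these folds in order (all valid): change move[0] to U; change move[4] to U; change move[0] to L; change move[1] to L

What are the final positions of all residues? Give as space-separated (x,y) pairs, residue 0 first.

Initial moves: RUURRU
Fold: move[0]->U => UUURRU (positions: [(0, 0), (0, 1), (0, 2), (0, 3), (1, 3), (2, 3), (2, 4)])
Fold: move[4]->U => UUURUU (positions: [(0, 0), (0, 1), (0, 2), (0, 3), (1, 3), (1, 4), (1, 5)])
Fold: move[0]->L => LUURUU (positions: [(0, 0), (-1, 0), (-1, 1), (-1, 2), (0, 2), (0, 3), (0, 4)])
Fold: move[1]->L => LLURUU (positions: [(0, 0), (-1, 0), (-2, 0), (-2, 1), (-1, 1), (-1, 2), (-1, 3)])

Answer: (0,0) (-1,0) (-2,0) (-2,1) (-1,1) (-1,2) (-1,3)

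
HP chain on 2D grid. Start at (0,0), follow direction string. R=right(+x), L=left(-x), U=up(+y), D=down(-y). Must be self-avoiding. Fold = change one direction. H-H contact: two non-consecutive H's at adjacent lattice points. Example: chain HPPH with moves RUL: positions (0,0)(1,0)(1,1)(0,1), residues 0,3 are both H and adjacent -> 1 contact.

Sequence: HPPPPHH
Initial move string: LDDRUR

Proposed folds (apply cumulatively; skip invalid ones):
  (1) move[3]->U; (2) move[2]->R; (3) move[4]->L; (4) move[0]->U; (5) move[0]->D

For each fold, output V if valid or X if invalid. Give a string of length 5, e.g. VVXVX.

Answer: XVXXV

Derivation:
Initial: LDDRUR -> [(0, 0), (-1, 0), (-1, -1), (-1, -2), (0, -2), (0, -1), (1, -1)]
Fold 1: move[3]->U => LDDUUR INVALID (collision), skipped
Fold 2: move[2]->R => LDRRUR VALID
Fold 3: move[4]->L => LDRRLR INVALID (collision), skipped
Fold 4: move[0]->U => UDRRUR INVALID (collision), skipped
Fold 5: move[0]->D => DDRRUR VALID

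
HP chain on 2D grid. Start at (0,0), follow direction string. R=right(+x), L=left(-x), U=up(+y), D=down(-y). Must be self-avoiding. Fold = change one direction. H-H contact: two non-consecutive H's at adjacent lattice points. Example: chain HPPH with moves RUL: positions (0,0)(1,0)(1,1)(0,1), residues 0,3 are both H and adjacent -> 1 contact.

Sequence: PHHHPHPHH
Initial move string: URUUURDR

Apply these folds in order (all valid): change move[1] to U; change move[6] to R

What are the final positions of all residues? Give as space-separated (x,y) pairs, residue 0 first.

Answer: (0,0) (0,1) (0,2) (0,3) (0,4) (0,5) (1,5) (2,5) (3,5)

Derivation:
Initial moves: URUUURDR
Fold: move[1]->U => UUUUURDR (positions: [(0, 0), (0, 1), (0, 2), (0, 3), (0, 4), (0, 5), (1, 5), (1, 4), (2, 4)])
Fold: move[6]->R => UUUUURRR (positions: [(0, 0), (0, 1), (0, 2), (0, 3), (0, 4), (0, 5), (1, 5), (2, 5), (3, 5)])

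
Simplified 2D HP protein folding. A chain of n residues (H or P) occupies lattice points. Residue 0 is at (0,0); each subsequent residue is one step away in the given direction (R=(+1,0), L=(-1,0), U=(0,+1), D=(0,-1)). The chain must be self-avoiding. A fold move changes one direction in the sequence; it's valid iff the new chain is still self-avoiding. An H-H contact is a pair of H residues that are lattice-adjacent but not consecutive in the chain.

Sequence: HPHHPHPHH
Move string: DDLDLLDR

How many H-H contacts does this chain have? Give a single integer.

Positions: [(0, 0), (0, -1), (0, -2), (-1, -2), (-1, -3), (-2, -3), (-3, -3), (-3, -4), (-2, -4)]
H-H contact: residue 5 @(-2,-3) - residue 8 @(-2, -4)

Answer: 1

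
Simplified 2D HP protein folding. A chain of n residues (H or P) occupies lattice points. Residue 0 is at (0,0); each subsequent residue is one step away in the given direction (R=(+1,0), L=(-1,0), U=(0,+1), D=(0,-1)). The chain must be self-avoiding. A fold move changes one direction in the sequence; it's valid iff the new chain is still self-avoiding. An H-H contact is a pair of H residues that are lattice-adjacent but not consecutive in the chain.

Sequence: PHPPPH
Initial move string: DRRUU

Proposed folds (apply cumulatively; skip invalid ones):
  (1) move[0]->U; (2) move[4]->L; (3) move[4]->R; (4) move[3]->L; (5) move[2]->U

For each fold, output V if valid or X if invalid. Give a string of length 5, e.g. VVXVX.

Initial: DRRUU -> [(0, 0), (0, -1), (1, -1), (2, -1), (2, 0), (2, 1)]
Fold 1: move[0]->U => URRUU VALID
Fold 2: move[4]->L => URRUL VALID
Fold 3: move[4]->R => URRUR VALID
Fold 4: move[3]->L => URRLR INVALID (collision), skipped
Fold 5: move[2]->U => URUUR VALID

Answer: VVVXV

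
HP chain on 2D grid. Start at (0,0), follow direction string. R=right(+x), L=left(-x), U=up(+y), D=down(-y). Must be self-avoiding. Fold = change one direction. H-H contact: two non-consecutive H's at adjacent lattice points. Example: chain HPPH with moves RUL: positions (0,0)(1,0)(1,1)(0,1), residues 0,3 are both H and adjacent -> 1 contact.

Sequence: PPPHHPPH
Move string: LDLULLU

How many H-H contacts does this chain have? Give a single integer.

Positions: [(0, 0), (-1, 0), (-1, -1), (-2, -1), (-2, 0), (-3, 0), (-4, 0), (-4, 1)]
No H-H contacts found.

Answer: 0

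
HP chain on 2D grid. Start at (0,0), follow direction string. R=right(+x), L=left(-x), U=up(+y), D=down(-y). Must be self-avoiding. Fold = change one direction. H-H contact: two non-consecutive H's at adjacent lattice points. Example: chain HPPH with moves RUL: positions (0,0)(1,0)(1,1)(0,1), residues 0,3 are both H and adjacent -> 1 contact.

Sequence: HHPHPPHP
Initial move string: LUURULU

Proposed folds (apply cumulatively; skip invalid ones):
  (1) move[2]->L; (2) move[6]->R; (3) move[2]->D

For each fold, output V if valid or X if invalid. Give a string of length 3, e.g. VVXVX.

Answer: XXX

Derivation:
Initial: LUURULU -> [(0, 0), (-1, 0), (-1, 1), (-1, 2), (0, 2), (0, 3), (-1, 3), (-1, 4)]
Fold 1: move[2]->L => LULRULU INVALID (collision), skipped
Fold 2: move[6]->R => LUURULR INVALID (collision), skipped
Fold 3: move[2]->D => LUDRULU INVALID (collision), skipped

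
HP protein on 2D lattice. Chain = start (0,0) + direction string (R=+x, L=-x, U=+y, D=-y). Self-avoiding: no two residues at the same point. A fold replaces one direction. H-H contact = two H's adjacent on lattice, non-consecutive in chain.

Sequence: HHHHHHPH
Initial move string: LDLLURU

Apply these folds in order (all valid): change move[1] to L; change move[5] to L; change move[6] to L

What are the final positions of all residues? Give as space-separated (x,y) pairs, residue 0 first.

Answer: (0,0) (-1,0) (-2,0) (-3,0) (-4,0) (-4,1) (-5,1) (-6,1)

Derivation:
Initial moves: LDLLURU
Fold: move[1]->L => LLLLURU (positions: [(0, 0), (-1, 0), (-2, 0), (-3, 0), (-4, 0), (-4, 1), (-3, 1), (-3, 2)])
Fold: move[5]->L => LLLLULU (positions: [(0, 0), (-1, 0), (-2, 0), (-3, 0), (-4, 0), (-4, 1), (-5, 1), (-5, 2)])
Fold: move[6]->L => LLLLULL (positions: [(0, 0), (-1, 0), (-2, 0), (-3, 0), (-4, 0), (-4, 1), (-5, 1), (-6, 1)])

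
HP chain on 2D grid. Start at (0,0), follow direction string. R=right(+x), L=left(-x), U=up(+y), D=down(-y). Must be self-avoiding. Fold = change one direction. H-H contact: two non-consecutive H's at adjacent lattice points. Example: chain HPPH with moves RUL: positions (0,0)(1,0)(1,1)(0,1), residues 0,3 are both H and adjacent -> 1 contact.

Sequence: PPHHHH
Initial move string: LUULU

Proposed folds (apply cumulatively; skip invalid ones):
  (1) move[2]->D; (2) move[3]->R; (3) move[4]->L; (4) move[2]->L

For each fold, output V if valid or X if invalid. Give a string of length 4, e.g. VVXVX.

Answer: XVXX

Derivation:
Initial: LUULU -> [(0, 0), (-1, 0), (-1, 1), (-1, 2), (-2, 2), (-2, 3)]
Fold 1: move[2]->D => LUDLU INVALID (collision), skipped
Fold 2: move[3]->R => LUURU VALID
Fold 3: move[4]->L => LUURL INVALID (collision), skipped
Fold 4: move[2]->L => LULRU INVALID (collision), skipped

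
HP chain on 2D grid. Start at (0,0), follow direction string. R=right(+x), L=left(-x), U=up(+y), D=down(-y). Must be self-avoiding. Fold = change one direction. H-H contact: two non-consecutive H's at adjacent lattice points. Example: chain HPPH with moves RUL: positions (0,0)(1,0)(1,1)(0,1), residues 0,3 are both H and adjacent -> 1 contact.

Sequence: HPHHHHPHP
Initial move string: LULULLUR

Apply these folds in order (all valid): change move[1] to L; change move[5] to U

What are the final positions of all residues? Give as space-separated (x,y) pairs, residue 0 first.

Initial moves: LULULLUR
Fold: move[1]->L => LLLULLUR (positions: [(0, 0), (-1, 0), (-2, 0), (-3, 0), (-3, 1), (-4, 1), (-5, 1), (-5, 2), (-4, 2)])
Fold: move[5]->U => LLLULUUR (positions: [(0, 0), (-1, 0), (-2, 0), (-3, 0), (-3, 1), (-4, 1), (-4, 2), (-4, 3), (-3, 3)])

Answer: (0,0) (-1,0) (-2,0) (-3,0) (-3,1) (-4,1) (-4,2) (-4,3) (-3,3)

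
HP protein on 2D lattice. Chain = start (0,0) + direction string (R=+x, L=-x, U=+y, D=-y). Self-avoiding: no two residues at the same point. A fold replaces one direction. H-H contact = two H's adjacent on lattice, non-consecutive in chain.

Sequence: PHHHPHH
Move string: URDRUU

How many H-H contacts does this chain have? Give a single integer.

Answer: 1

Derivation:
Positions: [(0, 0), (0, 1), (1, 1), (1, 0), (2, 0), (2, 1), (2, 2)]
H-H contact: residue 2 @(1,1) - residue 5 @(2, 1)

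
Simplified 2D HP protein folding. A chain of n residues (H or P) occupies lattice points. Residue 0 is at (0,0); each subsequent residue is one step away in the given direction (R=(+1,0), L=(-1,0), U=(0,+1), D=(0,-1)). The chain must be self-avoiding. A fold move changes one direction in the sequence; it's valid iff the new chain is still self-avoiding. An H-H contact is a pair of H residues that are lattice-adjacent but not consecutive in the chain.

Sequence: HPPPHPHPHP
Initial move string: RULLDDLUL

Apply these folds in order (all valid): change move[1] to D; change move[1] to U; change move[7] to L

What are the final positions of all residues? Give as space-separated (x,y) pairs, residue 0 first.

Answer: (0,0) (1,0) (1,1) (0,1) (-1,1) (-1,0) (-1,-1) (-2,-1) (-3,-1) (-4,-1)

Derivation:
Initial moves: RULLDDLUL
Fold: move[1]->D => RDLLDDLUL (positions: [(0, 0), (1, 0), (1, -1), (0, -1), (-1, -1), (-1, -2), (-1, -3), (-2, -3), (-2, -2), (-3, -2)])
Fold: move[1]->U => RULLDDLUL (positions: [(0, 0), (1, 0), (1, 1), (0, 1), (-1, 1), (-1, 0), (-1, -1), (-2, -1), (-2, 0), (-3, 0)])
Fold: move[7]->L => RULLDDLLL (positions: [(0, 0), (1, 0), (1, 1), (0, 1), (-1, 1), (-1, 0), (-1, -1), (-2, -1), (-3, -1), (-4, -1)])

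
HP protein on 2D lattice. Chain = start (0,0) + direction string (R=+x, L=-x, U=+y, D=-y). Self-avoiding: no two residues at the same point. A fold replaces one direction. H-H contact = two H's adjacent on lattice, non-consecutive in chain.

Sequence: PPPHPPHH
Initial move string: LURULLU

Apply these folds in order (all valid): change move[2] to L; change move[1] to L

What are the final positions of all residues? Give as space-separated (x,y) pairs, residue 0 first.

Answer: (0,0) (-1,0) (-2,0) (-3,0) (-3,1) (-4,1) (-5,1) (-5,2)

Derivation:
Initial moves: LURULLU
Fold: move[2]->L => LULULLU (positions: [(0, 0), (-1, 0), (-1, 1), (-2, 1), (-2, 2), (-3, 2), (-4, 2), (-4, 3)])
Fold: move[1]->L => LLLULLU (positions: [(0, 0), (-1, 0), (-2, 0), (-3, 0), (-3, 1), (-4, 1), (-5, 1), (-5, 2)])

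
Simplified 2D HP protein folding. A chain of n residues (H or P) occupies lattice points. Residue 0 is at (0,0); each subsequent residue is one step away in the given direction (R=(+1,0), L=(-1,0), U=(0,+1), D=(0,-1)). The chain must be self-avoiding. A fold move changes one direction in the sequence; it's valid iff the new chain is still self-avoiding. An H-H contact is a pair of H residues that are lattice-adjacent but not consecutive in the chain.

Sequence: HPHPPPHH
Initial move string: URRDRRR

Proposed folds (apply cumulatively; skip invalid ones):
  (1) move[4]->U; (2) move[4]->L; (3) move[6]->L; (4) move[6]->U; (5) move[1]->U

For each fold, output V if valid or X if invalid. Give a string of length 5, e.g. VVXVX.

Answer: XXXVV

Derivation:
Initial: URRDRRR -> [(0, 0), (0, 1), (1, 1), (2, 1), (2, 0), (3, 0), (4, 0), (5, 0)]
Fold 1: move[4]->U => URRDURR INVALID (collision), skipped
Fold 2: move[4]->L => URRDLRR INVALID (collision), skipped
Fold 3: move[6]->L => URRDRRL INVALID (collision), skipped
Fold 4: move[6]->U => URRDRRU VALID
Fold 5: move[1]->U => UURDRRU VALID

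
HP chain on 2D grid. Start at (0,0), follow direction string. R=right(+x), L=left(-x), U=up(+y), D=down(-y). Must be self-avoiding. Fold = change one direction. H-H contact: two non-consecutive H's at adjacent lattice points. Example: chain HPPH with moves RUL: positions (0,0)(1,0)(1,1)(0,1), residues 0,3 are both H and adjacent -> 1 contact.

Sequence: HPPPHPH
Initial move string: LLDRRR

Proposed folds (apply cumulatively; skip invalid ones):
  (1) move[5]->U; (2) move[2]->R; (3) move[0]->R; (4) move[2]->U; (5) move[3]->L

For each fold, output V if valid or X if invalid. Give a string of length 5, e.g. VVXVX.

Initial: LLDRRR -> [(0, 0), (-1, 0), (-2, 0), (-2, -1), (-1, -1), (0, -1), (1, -1)]
Fold 1: move[5]->U => LLDRRU INVALID (collision), skipped
Fold 2: move[2]->R => LLRRRR INVALID (collision), skipped
Fold 3: move[0]->R => RLDRRR INVALID (collision), skipped
Fold 4: move[2]->U => LLURRR VALID
Fold 5: move[3]->L => LLULRR INVALID (collision), skipped

Answer: XXXVX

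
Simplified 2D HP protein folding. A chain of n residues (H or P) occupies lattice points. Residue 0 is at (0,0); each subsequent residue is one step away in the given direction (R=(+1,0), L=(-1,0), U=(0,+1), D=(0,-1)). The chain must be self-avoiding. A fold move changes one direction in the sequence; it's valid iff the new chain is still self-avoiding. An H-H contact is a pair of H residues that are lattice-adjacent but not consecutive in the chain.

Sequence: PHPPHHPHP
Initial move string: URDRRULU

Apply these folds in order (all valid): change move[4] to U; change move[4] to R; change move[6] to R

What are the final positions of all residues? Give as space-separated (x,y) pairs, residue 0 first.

Initial moves: URDRRULU
Fold: move[4]->U => URDRUULU (positions: [(0, 0), (0, 1), (1, 1), (1, 0), (2, 0), (2, 1), (2, 2), (1, 2), (1, 3)])
Fold: move[4]->R => URDRRULU (positions: [(0, 0), (0, 1), (1, 1), (1, 0), (2, 0), (3, 0), (3, 1), (2, 1), (2, 2)])
Fold: move[6]->R => URDRRURU (positions: [(0, 0), (0, 1), (1, 1), (1, 0), (2, 0), (3, 0), (3, 1), (4, 1), (4, 2)])

Answer: (0,0) (0,1) (1,1) (1,0) (2,0) (3,0) (3,1) (4,1) (4,2)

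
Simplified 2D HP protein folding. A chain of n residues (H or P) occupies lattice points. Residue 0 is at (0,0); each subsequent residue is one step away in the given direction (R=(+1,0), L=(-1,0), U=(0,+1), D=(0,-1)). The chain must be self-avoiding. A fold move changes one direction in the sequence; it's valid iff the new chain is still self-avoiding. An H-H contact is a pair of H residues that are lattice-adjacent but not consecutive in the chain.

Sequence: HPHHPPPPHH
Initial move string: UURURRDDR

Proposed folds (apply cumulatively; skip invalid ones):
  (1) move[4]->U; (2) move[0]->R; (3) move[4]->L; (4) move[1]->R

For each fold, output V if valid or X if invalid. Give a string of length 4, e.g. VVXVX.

Answer: VVXV

Derivation:
Initial: UURURRDDR -> [(0, 0), (0, 1), (0, 2), (1, 2), (1, 3), (2, 3), (3, 3), (3, 2), (3, 1), (4, 1)]
Fold 1: move[4]->U => UURUURDDR VALID
Fold 2: move[0]->R => RURUURDDR VALID
Fold 3: move[4]->L => RURULRDDR INVALID (collision), skipped
Fold 4: move[1]->R => RRRUURDDR VALID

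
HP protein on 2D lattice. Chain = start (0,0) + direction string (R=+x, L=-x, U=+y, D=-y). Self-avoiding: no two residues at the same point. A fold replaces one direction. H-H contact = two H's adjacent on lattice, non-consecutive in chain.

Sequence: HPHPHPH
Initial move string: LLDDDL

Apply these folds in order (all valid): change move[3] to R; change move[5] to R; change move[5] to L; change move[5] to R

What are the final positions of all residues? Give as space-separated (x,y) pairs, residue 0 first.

Answer: (0,0) (-1,0) (-2,0) (-2,-1) (-1,-1) (-1,-2) (0,-2)

Derivation:
Initial moves: LLDDDL
Fold: move[3]->R => LLDRDL (positions: [(0, 0), (-1, 0), (-2, 0), (-2, -1), (-1, -1), (-1, -2), (-2, -2)])
Fold: move[5]->R => LLDRDR (positions: [(0, 0), (-1, 0), (-2, 0), (-2, -1), (-1, -1), (-1, -2), (0, -2)])
Fold: move[5]->L => LLDRDL (positions: [(0, 0), (-1, 0), (-2, 0), (-2, -1), (-1, -1), (-1, -2), (-2, -2)])
Fold: move[5]->R => LLDRDR (positions: [(0, 0), (-1, 0), (-2, 0), (-2, -1), (-1, -1), (-1, -2), (0, -2)])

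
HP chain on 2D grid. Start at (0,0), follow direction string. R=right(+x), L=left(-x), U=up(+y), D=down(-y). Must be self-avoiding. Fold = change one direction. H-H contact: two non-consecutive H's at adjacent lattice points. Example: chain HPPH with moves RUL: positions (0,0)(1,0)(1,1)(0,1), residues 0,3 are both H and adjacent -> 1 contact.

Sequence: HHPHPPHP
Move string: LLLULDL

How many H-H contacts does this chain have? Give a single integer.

Answer: 1

Derivation:
Positions: [(0, 0), (-1, 0), (-2, 0), (-3, 0), (-3, 1), (-4, 1), (-4, 0), (-5, 0)]
H-H contact: residue 3 @(-3,0) - residue 6 @(-4, 0)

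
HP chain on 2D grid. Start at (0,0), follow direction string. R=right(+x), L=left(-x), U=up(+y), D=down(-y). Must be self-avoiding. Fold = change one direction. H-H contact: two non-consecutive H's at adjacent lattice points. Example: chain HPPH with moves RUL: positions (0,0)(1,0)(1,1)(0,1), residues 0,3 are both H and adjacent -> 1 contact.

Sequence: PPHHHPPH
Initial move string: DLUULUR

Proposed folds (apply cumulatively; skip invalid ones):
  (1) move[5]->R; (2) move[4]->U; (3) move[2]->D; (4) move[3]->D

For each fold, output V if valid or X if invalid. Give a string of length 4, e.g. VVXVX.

Initial: DLUULUR -> [(0, 0), (0, -1), (-1, -1), (-1, 0), (-1, 1), (-2, 1), (-2, 2), (-1, 2)]
Fold 1: move[5]->R => DLUULRR INVALID (collision), skipped
Fold 2: move[4]->U => DLUUUUR VALID
Fold 3: move[2]->D => DLDUUUR INVALID (collision), skipped
Fold 4: move[3]->D => DLUDUUR INVALID (collision), skipped

Answer: XVXX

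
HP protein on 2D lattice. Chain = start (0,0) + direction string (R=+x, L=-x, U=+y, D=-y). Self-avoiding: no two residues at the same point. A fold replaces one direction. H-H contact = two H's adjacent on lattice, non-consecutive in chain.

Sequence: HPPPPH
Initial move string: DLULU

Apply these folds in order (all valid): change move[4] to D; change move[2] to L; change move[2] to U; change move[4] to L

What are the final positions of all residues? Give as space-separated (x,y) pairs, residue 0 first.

Initial moves: DLULU
Fold: move[4]->D => DLULD (positions: [(0, 0), (0, -1), (-1, -1), (-1, 0), (-2, 0), (-2, -1)])
Fold: move[2]->L => DLLLD (positions: [(0, 0), (0, -1), (-1, -1), (-2, -1), (-3, -1), (-3, -2)])
Fold: move[2]->U => DLULD (positions: [(0, 0), (0, -1), (-1, -1), (-1, 0), (-2, 0), (-2, -1)])
Fold: move[4]->L => DLULL (positions: [(0, 0), (0, -1), (-1, -1), (-1, 0), (-2, 0), (-3, 0)])

Answer: (0,0) (0,-1) (-1,-1) (-1,0) (-2,0) (-3,0)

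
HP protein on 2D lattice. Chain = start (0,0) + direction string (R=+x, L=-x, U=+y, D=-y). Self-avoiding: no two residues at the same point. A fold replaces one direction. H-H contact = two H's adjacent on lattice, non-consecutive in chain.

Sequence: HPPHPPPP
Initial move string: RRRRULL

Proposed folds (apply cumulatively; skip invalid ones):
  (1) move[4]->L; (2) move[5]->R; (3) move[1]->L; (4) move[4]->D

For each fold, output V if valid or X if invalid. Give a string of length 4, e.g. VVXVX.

Initial: RRRRULL -> [(0, 0), (1, 0), (2, 0), (3, 0), (4, 0), (4, 1), (3, 1), (2, 1)]
Fold 1: move[4]->L => RRRRLLL INVALID (collision), skipped
Fold 2: move[5]->R => RRRRURL INVALID (collision), skipped
Fold 3: move[1]->L => RLRRULL INVALID (collision), skipped
Fold 4: move[4]->D => RRRRDLL VALID

Answer: XXXV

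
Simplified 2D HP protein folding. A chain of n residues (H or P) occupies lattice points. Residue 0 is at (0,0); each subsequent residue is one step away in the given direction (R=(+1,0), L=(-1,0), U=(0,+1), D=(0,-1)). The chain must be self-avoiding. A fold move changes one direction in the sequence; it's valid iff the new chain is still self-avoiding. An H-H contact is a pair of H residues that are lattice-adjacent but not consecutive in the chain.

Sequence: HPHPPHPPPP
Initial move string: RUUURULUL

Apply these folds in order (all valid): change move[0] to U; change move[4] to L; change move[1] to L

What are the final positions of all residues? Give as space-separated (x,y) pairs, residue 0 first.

Initial moves: RUUURULUL
Fold: move[0]->U => UUUURULUL (positions: [(0, 0), (0, 1), (0, 2), (0, 3), (0, 4), (1, 4), (1, 5), (0, 5), (0, 6), (-1, 6)])
Fold: move[4]->L => UUUULULUL (positions: [(0, 0), (0, 1), (0, 2), (0, 3), (0, 4), (-1, 4), (-1, 5), (-2, 5), (-2, 6), (-3, 6)])
Fold: move[1]->L => ULUULULUL (positions: [(0, 0), (0, 1), (-1, 1), (-1, 2), (-1, 3), (-2, 3), (-2, 4), (-3, 4), (-3, 5), (-4, 5)])

Answer: (0,0) (0,1) (-1,1) (-1,2) (-1,3) (-2,3) (-2,4) (-3,4) (-3,5) (-4,5)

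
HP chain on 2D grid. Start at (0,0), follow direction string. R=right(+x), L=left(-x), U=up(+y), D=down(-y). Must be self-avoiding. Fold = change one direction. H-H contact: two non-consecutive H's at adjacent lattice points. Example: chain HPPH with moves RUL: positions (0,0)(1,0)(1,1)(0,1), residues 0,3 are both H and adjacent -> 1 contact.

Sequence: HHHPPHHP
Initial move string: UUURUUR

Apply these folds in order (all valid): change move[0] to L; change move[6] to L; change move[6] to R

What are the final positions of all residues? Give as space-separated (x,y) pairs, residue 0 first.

Initial moves: UUURUUR
Fold: move[0]->L => LUURUUR (positions: [(0, 0), (-1, 0), (-1, 1), (-1, 2), (0, 2), (0, 3), (0, 4), (1, 4)])
Fold: move[6]->L => LUURUUL (positions: [(0, 0), (-1, 0), (-1, 1), (-1, 2), (0, 2), (0, 3), (0, 4), (-1, 4)])
Fold: move[6]->R => LUURUUR (positions: [(0, 0), (-1, 0), (-1, 1), (-1, 2), (0, 2), (0, 3), (0, 4), (1, 4)])

Answer: (0,0) (-1,0) (-1,1) (-1,2) (0,2) (0,3) (0,4) (1,4)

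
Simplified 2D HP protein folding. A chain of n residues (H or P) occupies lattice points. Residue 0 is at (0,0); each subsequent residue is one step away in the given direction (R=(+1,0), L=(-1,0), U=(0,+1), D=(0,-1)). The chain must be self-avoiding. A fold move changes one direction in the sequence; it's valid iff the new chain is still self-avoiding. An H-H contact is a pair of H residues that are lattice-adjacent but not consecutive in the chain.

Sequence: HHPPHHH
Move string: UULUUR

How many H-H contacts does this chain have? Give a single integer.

Answer: 0

Derivation:
Positions: [(0, 0), (0, 1), (0, 2), (-1, 2), (-1, 3), (-1, 4), (0, 4)]
No H-H contacts found.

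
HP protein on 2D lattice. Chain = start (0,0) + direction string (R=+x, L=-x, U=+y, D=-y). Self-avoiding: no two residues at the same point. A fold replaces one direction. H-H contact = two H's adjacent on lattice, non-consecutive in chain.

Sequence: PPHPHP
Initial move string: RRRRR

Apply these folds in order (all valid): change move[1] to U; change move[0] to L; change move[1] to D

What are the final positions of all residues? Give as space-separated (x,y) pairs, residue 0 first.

Initial moves: RRRRR
Fold: move[1]->U => RURRR (positions: [(0, 0), (1, 0), (1, 1), (2, 1), (3, 1), (4, 1)])
Fold: move[0]->L => LURRR (positions: [(0, 0), (-1, 0), (-1, 1), (0, 1), (1, 1), (2, 1)])
Fold: move[1]->D => LDRRR (positions: [(0, 0), (-1, 0), (-1, -1), (0, -1), (1, -1), (2, -1)])

Answer: (0,0) (-1,0) (-1,-1) (0,-1) (1,-1) (2,-1)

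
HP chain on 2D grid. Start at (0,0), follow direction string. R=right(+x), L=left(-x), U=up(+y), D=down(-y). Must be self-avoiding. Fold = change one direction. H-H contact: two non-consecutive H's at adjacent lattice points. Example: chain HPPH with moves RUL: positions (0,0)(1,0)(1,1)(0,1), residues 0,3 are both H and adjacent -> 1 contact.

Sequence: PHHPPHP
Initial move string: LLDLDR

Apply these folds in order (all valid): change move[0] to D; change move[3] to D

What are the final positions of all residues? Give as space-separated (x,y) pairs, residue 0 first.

Answer: (0,0) (0,-1) (-1,-1) (-1,-2) (-1,-3) (-1,-4) (0,-4)

Derivation:
Initial moves: LLDLDR
Fold: move[0]->D => DLDLDR (positions: [(0, 0), (0, -1), (-1, -1), (-1, -2), (-2, -2), (-2, -3), (-1, -3)])
Fold: move[3]->D => DLDDDR (positions: [(0, 0), (0, -1), (-1, -1), (-1, -2), (-1, -3), (-1, -4), (0, -4)])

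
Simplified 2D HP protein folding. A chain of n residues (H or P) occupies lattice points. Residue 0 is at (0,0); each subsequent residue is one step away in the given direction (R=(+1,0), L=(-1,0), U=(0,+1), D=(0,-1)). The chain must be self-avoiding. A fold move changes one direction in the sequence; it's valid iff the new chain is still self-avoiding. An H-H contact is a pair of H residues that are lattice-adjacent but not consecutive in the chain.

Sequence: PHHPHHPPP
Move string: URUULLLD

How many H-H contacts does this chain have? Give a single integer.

Positions: [(0, 0), (0, 1), (1, 1), (1, 2), (1, 3), (0, 3), (-1, 3), (-2, 3), (-2, 2)]
No H-H contacts found.

Answer: 0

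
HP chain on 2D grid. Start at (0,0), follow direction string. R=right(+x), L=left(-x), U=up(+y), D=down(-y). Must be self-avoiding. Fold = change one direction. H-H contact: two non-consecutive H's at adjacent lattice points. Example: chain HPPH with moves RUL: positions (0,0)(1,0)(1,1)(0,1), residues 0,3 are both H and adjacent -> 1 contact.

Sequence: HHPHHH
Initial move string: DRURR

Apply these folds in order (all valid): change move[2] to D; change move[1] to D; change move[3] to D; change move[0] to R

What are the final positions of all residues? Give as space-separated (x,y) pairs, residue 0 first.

Answer: (0,0) (1,0) (1,-1) (1,-2) (1,-3) (2,-3)

Derivation:
Initial moves: DRURR
Fold: move[2]->D => DRDRR (positions: [(0, 0), (0, -1), (1, -1), (1, -2), (2, -2), (3, -2)])
Fold: move[1]->D => DDDRR (positions: [(0, 0), (0, -1), (0, -2), (0, -3), (1, -3), (2, -3)])
Fold: move[3]->D => DDDDR (positions: [(0, 0), (0, -1), (0, -2), (0, -3), (0, -4), (1, -4)])
Fold: move[0]->R => RDDDR (positions: [(0, 0), (1, 0), (1, -1), (1, -2), (1, -3), (2, -3)])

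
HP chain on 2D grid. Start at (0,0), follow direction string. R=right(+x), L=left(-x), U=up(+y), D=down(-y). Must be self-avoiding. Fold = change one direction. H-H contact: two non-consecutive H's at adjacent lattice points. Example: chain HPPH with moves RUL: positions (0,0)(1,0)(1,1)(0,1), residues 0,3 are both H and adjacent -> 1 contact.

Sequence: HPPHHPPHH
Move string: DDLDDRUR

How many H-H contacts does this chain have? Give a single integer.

Positions: [(0, 0), (0, -1), (0, -2), (-1, -2), (-1, -3), (-1, -4), (0, -4), (0, -3), (1, -3)]
H-H contact: residue 4 @(-1,-3) - residue 7 @(0, -3)

Answer: 1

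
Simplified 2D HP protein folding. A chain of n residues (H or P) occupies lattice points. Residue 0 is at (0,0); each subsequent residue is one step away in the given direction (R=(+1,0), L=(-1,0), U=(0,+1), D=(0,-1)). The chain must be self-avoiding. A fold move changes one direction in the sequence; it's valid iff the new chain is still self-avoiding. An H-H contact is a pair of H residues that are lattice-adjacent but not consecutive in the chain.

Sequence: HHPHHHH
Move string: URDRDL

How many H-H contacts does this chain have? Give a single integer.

Positions: [(0, 0), (0, 1), (1, 1), (1, 0), (2, 0), (2, -1), (1, -1)]
H-H contact: residue 0 @(0,0) - residue 3 @(1, 0)
H-H contact: residue 3 @(1,0) - residue 6 @(1, -1)

Answer: 2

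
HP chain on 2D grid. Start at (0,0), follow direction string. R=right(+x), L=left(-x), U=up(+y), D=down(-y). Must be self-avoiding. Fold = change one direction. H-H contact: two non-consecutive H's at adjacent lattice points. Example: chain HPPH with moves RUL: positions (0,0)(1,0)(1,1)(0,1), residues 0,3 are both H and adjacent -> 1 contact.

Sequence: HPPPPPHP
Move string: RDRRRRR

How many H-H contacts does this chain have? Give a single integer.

Answer: 0

Derivation:
Positions: [(0, 0), (1, 0), (1, -1), (2, -1), (3, -1), (4, -1), (5, -1), (6, -1)]
No H-H contacts found.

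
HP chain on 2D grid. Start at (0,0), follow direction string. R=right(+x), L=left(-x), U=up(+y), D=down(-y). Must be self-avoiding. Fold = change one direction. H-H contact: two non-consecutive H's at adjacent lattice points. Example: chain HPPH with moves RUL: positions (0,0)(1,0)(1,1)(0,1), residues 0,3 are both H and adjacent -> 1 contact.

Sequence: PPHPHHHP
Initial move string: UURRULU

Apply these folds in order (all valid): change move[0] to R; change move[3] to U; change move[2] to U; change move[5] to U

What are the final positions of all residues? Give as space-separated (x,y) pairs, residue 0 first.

Answer: (0,0) (1,0) (1,1) (1,2) (1,3) (1,4) (1,5) (1,6)

Derivation:
Initial moves: UURRULU
Fold: move[0]->R => RURRULU (positions: [(0, 0), (1, 0), (1, 1), (2, 1), (3, 1), (3, 2), (2, 2), (2, 3)])
Fold: move[3]->U => RURUULU (positions: [(0, 0), (1, 0), (1, 1), (2, 1), (2, 2), (2, 3), (1, 3), (1, 4)])
Fold: move[2]->U => RUUUULU (positions: [(0, 0), (1, 0), (1, 1), (1, 2), (1, 3), (1, 4), (0, 4), (0, 5)])
Fold: move[5]->U => RUUUUUU (positions: [(0, 0), (1, 0), (1, 1), (1, 2), (1, 3), (1, 4), (1, 5), (1, 6)])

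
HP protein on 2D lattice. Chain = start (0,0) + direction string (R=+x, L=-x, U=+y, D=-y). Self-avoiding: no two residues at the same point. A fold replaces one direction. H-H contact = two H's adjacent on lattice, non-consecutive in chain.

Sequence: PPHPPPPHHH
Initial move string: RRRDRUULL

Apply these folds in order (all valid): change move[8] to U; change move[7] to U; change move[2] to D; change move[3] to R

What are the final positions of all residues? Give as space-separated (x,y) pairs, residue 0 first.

Initial moves: RRRDRUULL
Fold: move[8]->U => RRRDRUULU (positions: [(0, 0), (1, 0), (2, 0), (3, 0), (3, -1), (4, -1), (4, 0), (4, 1), (3, 1), (3, 2)])
Fold: move[7]->U => RRRDRUUUU (positions: [(0, 0), (1, 0), (2, 0), (3, 0), (3, -1), (4, -1), (4, 0), (4, 1), (4, 2), (4, 3)])
Fold: move[2]->D => RRDDRUUUU (positions: [(0, 0), (1, 0), (2, 0), (2, -1), (2, -2), (3, -2), (3, -1), (3, 0), (3, 1), (3, 2)])
Fold: move[3]->R => RRDRRUUUU (positions: [(0, 0), (1, 0), (2, 0), (2, -1), (3, -1), (4, -1), (4, 0), (4, 1), (4, 2), (4, 3)])

Answer: (0,0) (1,0) (2,0) (2,-1) (3,-1) (4,-1) (4,0) (4,1) (4,2) (4,3)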